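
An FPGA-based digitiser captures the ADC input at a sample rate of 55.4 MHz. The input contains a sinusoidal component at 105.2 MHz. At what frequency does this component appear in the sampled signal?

5.6 MHz

105.2 MHz mod fs = 49.8 MHz.
49.8 MHz > fs/2 = 27.7 MHz, folds to fs − 49.8 MHz = 5.6 MHz.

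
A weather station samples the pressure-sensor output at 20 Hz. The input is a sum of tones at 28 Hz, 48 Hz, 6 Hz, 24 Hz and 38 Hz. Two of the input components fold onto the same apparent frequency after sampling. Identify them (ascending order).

fs/2 = 10 Hz.
28 Hz mod fs = 8 Hz.
8 Hz ≤ fs/2 = 10 Hz, appears at 8 Hz.
48 Hz mod fs = 8 Hz.
8 Hz ≤ fs/2 = 10 Hz, appears at 8 Hz.
6 Hz ≤ fs/2 = 10 Hz, passes unchanged.
24 Hz mod fs = 4 Hz.
4 Hz ≤ fs/2 = 10 Hz, appears at 4 Hz.
38 Hz mod fs = 18 Hz.
18 Hz > fs/2 = 10 Hz, folds to fs − 18 Hz = 2 Hz.
28 Hz and 48 Hz both map to 8 Hz.

28 Hz, 48 Hz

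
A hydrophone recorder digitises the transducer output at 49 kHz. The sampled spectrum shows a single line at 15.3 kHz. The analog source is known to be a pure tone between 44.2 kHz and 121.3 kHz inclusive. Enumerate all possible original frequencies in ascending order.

64.3 kHz, 82.7 kHz, 113.3 kHz

Frequencies that alias to 15.3 kHz are k·fs ± 15.3 kHz for integer k ≥ 0.
k=0: 15.3 kHz.
k=1: 33.7 kHz, 64.3 kHz.
k=2: 82.7 kHz, 113.3 kHz.
k=3: 131.7 kHz, 162.3 kHz.
Within [44.2 kHz, 121.3 kHz]: 64.3 kHz, 82.7 kHz, 113.3 kHz.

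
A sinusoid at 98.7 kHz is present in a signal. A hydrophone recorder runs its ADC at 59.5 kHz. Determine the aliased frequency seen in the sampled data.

98.7 kHz mod fs = 39.2 kHz.
39.2 kHz > fs/2 = 29.75 kHz, folds to fs − 39.2 kHz = 20.3 kHz.

20.3 kHz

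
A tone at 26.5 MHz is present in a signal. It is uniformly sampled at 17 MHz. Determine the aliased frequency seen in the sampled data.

26.5 MHz mod fs = 9.5 MHz.
9.5 MHz > fs/2 = 8.5 MHz, folds to fs − 9.5 MHz = 7.5 MHz.

7.5 MHz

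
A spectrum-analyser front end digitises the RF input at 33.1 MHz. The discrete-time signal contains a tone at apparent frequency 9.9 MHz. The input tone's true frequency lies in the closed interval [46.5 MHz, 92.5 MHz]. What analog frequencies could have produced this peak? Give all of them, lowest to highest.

56.3 MHz, 76.1 MHz, 89.4 MHz

Frequencies that alias to 9.9 MHz are k·fs ± 9.9 MHz for integer k ≥ 0.
k=0: 9.9 MHz.
k=1: 23.2 MHz, 43 MHz.
k=2: 56.3 MHz, 76.1 MHz.
k=3: 89.4 MHz, 109.2 MHz.
k=4: 122.5 MHz, 142.3 MHz.
Within [46.5 MHz, 92.5 MHz]: 56.3 MHz, 76.1 MHz, 89.4 MHz.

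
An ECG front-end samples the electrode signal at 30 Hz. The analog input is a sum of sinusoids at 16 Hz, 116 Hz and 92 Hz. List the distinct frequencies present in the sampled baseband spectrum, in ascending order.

2 Hz, 4 Hz, 14 Hz

fs/2 = 15 Hz.
16 Hz > fs/2 = 15 Hz, folds to fs − 16 Hz = 14 Hz.
116 Hz mod fs = 26 Hz.
26 Hz > fs/2 = 15 Hz, folds to fs − 26 Hz = 4 Hz.
92 Hz mod fs = 2 Hz.
2 Hz ≤ fs/2 = 15 Hz, appears at 2 Hz.
Distinct values: {2 Hz, 4 Hz, 14 Hz}.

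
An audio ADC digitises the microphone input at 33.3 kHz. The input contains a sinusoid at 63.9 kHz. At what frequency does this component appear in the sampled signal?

63.9 kHz mod fs = 30.6 kHz.
30.6 kHz > fs/2 = 16.65 kHz, folds to fs − 30.6 kHz = 2.7 kHz.

2.7 kHz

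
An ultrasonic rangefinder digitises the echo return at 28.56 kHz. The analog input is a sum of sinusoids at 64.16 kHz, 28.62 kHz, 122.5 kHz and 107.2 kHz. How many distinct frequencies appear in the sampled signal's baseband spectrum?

3

fs/2 = 14.28 kHz.
64.16 kHz mod fs = 7.04 kHz.
7.04 kHz ≤ fs/2 = 14.28 kHz, appears at 7.04 kHz.
28.62 kHz mod fs = 0.06 kHz.
0.06 kHz ≤ fs/2 = 14.28 kHz, appears at 0.06 kHz.
122.5 kHz mod fs = 8.26 kHz.
8.26 kHz ≤ fs/2 = 14.28 kHz, appears at 8.26 kHz.
107.2 kHz mod fs = 21.52 kHz.
21.52 kHz > fs/2 = 14.28 kHz, folds to fs − 21.52 kHz = 7.04 kHz.
Distinct values: {0.06 kHz, 7.04 kHz, 8.26 kHz} → 3.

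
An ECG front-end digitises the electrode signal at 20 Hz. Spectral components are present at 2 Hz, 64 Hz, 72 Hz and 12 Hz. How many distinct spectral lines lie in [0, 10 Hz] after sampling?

3

fs/2 = 10 Hz.
2 Hz ≤ fs/2 = 10 Hz, passes unchanged.
64 Hz mod fs = 4 Hz.
4 Hz ≤ fs/2 = 10 Hz, appears at 4 Hz.
72 Hz mod fs = 12 Hz.
12 Hz > fs/2 = 10 Hz, folds to fs − 12 Hz = 8 Hz.
12 Hz > fs/2 = 10 Hz, folds to fs − 12 Hz = 8 Hz.
Distinct values: {2 Hz, 4 Hz, 8 Hz} → 3.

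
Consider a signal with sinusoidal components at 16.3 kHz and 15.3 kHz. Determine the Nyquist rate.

Highest-frequency component: 16.3 kHz.
Nyquist rate = 2 × 16.3 kHz = 32.6 kHz.

32.6 kHz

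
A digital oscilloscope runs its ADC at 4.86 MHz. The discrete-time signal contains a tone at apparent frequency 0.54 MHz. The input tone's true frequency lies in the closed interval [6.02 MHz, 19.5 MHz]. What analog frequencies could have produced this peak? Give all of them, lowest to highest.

9.18 MHz, 10.26 MHz, 14.04 MHz, 15.12 MHz, 18.9 MHz

Frequencies that alias to 0.54 MHz are k·fs ± 0.54 MHz for integer k ≥ 0.
k=0: 0.54 MHz.
k=1: 4.32 MHz, 5.4 MHz.
k=2: 9.18 MHz, 10.26 MHz.
k=3: 14.04 MHz, 15.12 MHz.
k=4: 18.9 MHz, 19.98 MHz.
k=5: 23.76 MHz, 24.84 MHz.
Within [6.02 MHz, 19.5 MHz]: 9.18 MHz, 10.26 MHz, 14.04 MHz, 15.12 MHz, 18.9 MHz.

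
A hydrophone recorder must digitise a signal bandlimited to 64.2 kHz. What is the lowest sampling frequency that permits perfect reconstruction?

128.4 kHz

Nyquist rate = 2 × 64.2 kHz = 128.4 kHz.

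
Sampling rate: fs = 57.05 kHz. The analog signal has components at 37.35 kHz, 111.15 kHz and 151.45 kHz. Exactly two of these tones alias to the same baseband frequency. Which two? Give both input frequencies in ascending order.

37.35 kHz, 151.45 kHz

fs/2 = 28.525 kHz.
37.35 kHz > fs/2 = 28.525 kHz, folds to fs − 37.35 kHz = 19.7 kHz.
111.15 kHz mod fs = 54.1 kHz.
54.1 kHz > fs/2 = 28.525 kHz, folds to fs − 54.1 kHz = 2.95 kHz.
151.45 kHz mod fs = 37.35 kHz.
37.35 kHz > fs/2 = 28.525 kHz, folds to fs − 37.35 kHz = 19.7 kHz.
37.35 kHz and 151.45 kHz both map to 19.7 kHz.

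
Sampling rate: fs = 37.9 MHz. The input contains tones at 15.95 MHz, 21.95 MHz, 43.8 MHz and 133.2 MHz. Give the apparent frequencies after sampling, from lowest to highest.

5.9 MHz, 15.95 MHz, 18.4 MHz

fs/2 = 18.95 MHz.
15.95 MHz ≤ fs/2 = 18.95 MHz, passes unchanged.
21.95 MHz > fs/2 = 18.95 MHz, folds to fs − 21.95 MHz = 15.95 MHz.
43.8 MHz mod fs = 5.9 MHz.
5.9 MHz ≤ fs/2 = 18.95 MHz, appears at 5.9 MHz.
133.2 MHz mod fs = 19.5 MHz.
19.5 MHz > fs/2 = 18.95 MHz, folds to fs − 19.5 MHz = 18.4 MHz.
Distinct values: {5.9 MHz, 15.95 MHz, 18.4 MHz}.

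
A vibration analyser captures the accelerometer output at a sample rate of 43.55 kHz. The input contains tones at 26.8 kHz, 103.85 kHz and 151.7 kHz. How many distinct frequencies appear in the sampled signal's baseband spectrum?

2

fs/2 = 21.775 kHz.
26.8 kHz > fs/2 = 21.775 kHz, folds to fs − 26.8 kHz = 16.75 kHz.
103.85 kHz mod fs = 16.75 kHz.
16.75 kHz ≤ fs/2 = 21.775 kHz, appears at 16.75 kHz.
151.7 kHz mod fs = 21.05 kHz.
21.05 kHz ≤ fs/2 = 21.775 kHz, appears at 21.05 kHz.
Distinct values: {16.75 kHz, 21.05 kHz} → 2.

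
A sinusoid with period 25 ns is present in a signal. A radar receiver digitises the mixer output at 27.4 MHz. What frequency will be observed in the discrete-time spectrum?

12.6 MHz

T = 25 ns → f = 1/T = 40 MHz.
40 MHz mod fs = 12.6 MHz.
12.6 MHz ≤ fs/2 = 13.7 MHz, appears at 12.6 MHz.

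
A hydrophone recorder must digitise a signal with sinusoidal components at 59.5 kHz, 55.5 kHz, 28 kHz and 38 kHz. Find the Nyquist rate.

Highest-frequency component: 59.5 kHz.
Nyquist rate = 2 × 59.5 kHz = 119 kHz.

119 kHz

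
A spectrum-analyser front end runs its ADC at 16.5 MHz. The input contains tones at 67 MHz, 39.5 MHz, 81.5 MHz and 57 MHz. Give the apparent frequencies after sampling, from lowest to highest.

1 MHz, 6.5 MHz, 7.5 MHz

fs/2 = 8.25 MHz.
67 MHz mod fs = 1 MHz.
1 MHz ≤ fs/2 = 8.25 MHz, appears at 1 MHz.
39.5 MHz mod fs = 6.5 MHz.
6.5 MHz ≤ fs/2 = 8.25 MHz, appears at 6.5 MHz.
81.5 MHz mod fs = 15.5 MHz.
15.5 MHz > fs/2 = 8.25 MHz, folds to fs − 15.5 MHz = 1 MHz.
57 MHz mod fs = 7.5 MHz.
7.5 MHz ≤ fs/2 = 8.25 MHz, appears at 7.5 MHz.
Distinct values: {1 MHz, 6.5 MHz, 7.5 MHz}.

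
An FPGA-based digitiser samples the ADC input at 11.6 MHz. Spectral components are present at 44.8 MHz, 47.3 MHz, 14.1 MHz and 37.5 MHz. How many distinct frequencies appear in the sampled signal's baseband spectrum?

4

fs/2 = 5.8 MHz.
44.8 MHz mod fs = 10 MHz.
10 MHz > fs/2 = 5.8 MHz, folds to fs − 10 MHz = 1.6 MHz.
47.3 MHz mod fs = 0.9 MHz.
0.9 MHz ≤ fs/2 = 5.8 MHz, appears at 0.9 MHz.
14.1 MHz mod fs = 2.5 MHz.
2.5 MHz ≤ fs/2 = 5.8 MHz, appears at 2.5 MHz.
37.5 MHz mod fs = 2.7 MHz.
2.7 MHz ≤ fs/2 = 5.8 MHz, appears at 2.7 MHz.
Distinct values: {0.9 MHz, 1.6 MHz, 2.5 MHz, 2.7 MHz} → 4.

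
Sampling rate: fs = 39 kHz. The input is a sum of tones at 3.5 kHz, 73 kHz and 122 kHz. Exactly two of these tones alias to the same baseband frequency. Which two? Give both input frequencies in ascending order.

73 kHz, 122 kHz

fs/2 = 19.5 kHz.
3.5 kHz ≤ fs/2 = 19.5 kHz, passes unchanged.
73 kHz mod fs = 34 kHz.
34 kHz > fs/2 = 19.5 kHz, folds to fs − 34 kHz = 5 kHz.
122 kHz mod fs = 5 kHz.
5 kHz ≤ fs/2 = 19.5 kHz, appears at 5 kHz.
73 kHz and 122 kHz both map to 5 kHz.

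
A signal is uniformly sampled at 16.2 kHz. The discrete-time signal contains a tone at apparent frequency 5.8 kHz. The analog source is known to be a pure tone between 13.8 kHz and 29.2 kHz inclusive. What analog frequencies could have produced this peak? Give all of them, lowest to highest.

Frequencies that alias to 5.8 kHz are k·fs ± 5.8 kHz for integer k ≥ 0.
k=0: 5.8 kHz.
k=1: 10.4 kHz, 22 kHz.
k=2: 26.6 kHz, 38.2 kHz.
k=3: 42.8 kHz, 54.4 kHz.
Within [13.8 kHz, 29.2 kHz]: 22 kHz, 26.6 kHz.

22 kHz, 26.6 kHz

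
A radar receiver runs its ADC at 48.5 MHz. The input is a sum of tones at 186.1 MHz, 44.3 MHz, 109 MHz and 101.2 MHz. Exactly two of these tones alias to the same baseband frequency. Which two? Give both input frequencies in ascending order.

fs/2 = 24.25 MHz.
186.1 MHz mod fs = 40.6 MHz.
40.6 MHz > fs/2 = 24.25 MHz, folds to fs − 40.6 MHz = 7.9 MHz.
44.3 MHz > fs/2 = 24.25 MHz, folds to fs − 44.3 MHz = 4.2 MHz.
109 MHz mod fs = 12 MHz.
12 MHz ≤ fs/2 = 24.25 MHz, appears at 12 MHz.
101.2 MHz mod fs = 4.2 MHz.
4.2 MHz ≤ fs/2 = 24.25 MHz, appears at 4.2 MHz.
44.3 MHz and 101.2 MHz both map to 4.2 MHz.

44.3 MHz, 101.2 MHz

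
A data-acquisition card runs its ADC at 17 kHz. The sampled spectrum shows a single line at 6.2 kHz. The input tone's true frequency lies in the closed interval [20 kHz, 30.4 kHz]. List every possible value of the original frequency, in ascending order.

Frequencies that alias to 6.2 kHz are k·fs ± 6.2 kHz for integer k ≥ 0.
k=0: 6.2 kHz.
k=1: 10.8 kHz, 23.2 kHz.
k=2: 27.8 kHz, 40.2 kHz.
k=3: 44.8 kHz, 57.2 kHz.
Within [20 kHz, 30.4 kHz]: 23.2 kHz, 27.8 kHz.

23.2 kHz, 27.8 kHz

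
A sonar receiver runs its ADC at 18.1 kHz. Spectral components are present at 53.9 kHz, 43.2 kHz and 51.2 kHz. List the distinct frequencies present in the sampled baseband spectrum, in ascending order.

0.4 kHz, 3.1 kHz, 7 kHz

fs/2 = 9.05 kHz.
53.9 kHz mod fs = 17.7 kHz.
17.7 kHz > fs/2 = 9.05 kHz, folds to fs − 17.7 kHz = 0.4 kHz.
43.2 kHz mod fs = 7 kHz.
7 kHz ≤ fs/2 = 9.05 kHz, appears at 7 kHz.
51.2 kHz mod fs = 15 kHz.
15 kHz > fs/2 = 9.05 kHz, folds to fs − 15 kHz = 3.1 kHz.
Distinct values: {0.4 kHz, 3.1 kHz, 7 kHz}.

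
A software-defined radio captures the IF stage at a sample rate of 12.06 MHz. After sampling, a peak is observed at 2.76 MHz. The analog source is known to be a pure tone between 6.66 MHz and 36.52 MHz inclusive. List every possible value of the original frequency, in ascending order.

9.3 MHz, 14.82 MHz, 21.36 MHz, 26.88 MHz, 33.42 MHz

Frequencies that alias to 2.76 MHz are k·fs ± 2.76 MHz for integer k ≥ 0.
k=0: 2.76 MHz.
k=1: 9.3 MHz, 14.82 MHz.
k=2: 21.36 MHz, 26.88 MHz.
k=3: 33.42 MHz, 38.94 MHz.
k=4: 45.48 MHz, 51 MHz.
Within [6.66 MHz, 36.52 MHz]: 9.3 MHz, 14.82 MHz, 21.36 MHz, 26.88 MHz, 33.42 MHz.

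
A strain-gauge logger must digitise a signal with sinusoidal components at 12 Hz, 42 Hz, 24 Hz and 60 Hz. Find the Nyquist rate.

Highest-frequency component: 60 Hz.
Nyquist rate = 2 × 60 Hz = 120 Hz.

120 Hz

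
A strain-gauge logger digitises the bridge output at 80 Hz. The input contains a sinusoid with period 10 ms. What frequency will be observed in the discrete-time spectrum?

20 Hz

T = 10 ms → f = 1/T = 100 Hz.
100 Hz mod fs = 20 Hz.
20 Hz ≤ fs/2 = 40 Hz, appears at 20 Hz.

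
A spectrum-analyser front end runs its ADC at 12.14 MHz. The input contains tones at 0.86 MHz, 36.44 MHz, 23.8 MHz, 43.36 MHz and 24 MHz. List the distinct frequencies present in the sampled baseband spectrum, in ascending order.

fs/2 = 6.07 MHz.
0.86 MHz ≤ fs/2 = 6.07 MHz, passes unchanged.
36.44 MHz mod fs = 0.02 MHz.
0.02 MHz ≤ fs/2 = 6.07 MHz, appears at 0.02 MHz.
23.8 MHz mod fs = 11.66 MHz.
11.66 MHz > fs/2 = 6.07 MHz, folds to fs − 11.66 MHz = 0.48 MHz.
43.36 MHz mod fs = 6.94 MHz.
6.94 MHz > fs/2 = 6.07 MHz, folds to fs − 6.94 MHz = 5.2 MHz.
24 MHz mod fs = 11.86 MHz.
11.86 MHz > fs/2 = 6.07 MHz, folds to fs − 11.86 MHz = 0.28 MHz.
Distinct values: {0.02 MHz, 0.28 MHz, 0.48 MHz, 0.86 MHz, 5.2 MHz}.

0.02 MHz, 0.28 MHz, 0.48 MHz, 0.86 MHz, 5.2 MHz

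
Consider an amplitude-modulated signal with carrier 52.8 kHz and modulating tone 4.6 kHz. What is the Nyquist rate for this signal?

AM sidebands sit at fc ± fm = 48.2 kHz and 57.4 kHz.
Highest-frequency component: 57.4 kHz.
Nyquist rate = 2 × 57.4 kHz = 114.8 kHz.

114.8 kHz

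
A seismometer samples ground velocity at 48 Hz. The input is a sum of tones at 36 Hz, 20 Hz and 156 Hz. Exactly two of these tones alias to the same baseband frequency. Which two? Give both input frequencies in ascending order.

36 Hz, 156 Hz

fs/2 = 24 Hz.
36 Hz > fs/2 = 24 Hz, folds to fs − 36 Hz = 12 Hz.
20 Hz ≤ fs/2 = 24 Hz, passes unchanged.
156 Hz mod fs = 12 Hz.
12 Hz ≤ fs/2 = 24 Hz, appears at 12 Hz.
36 Hz and 156 Hz both map to 12 Hz.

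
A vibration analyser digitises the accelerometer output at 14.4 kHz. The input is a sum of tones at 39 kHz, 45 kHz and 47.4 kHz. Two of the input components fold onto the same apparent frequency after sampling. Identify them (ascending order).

39 kHz, 47.4 kHz

fs/2 = 7.2 kHz.
39 kHz mod fs = 10.2 kHz.
10.2 kHz > fs/2 = 7.2 kHz, folds to fs − 10.2 kHz = 4.2 kHz.
45 kHz mod fs = 1.8 kHz.
1.8 kHz ≤ fs/2 = 7.2 kHz, appears at 1.8 kHz.
47.4 kHz mod fs = 4.2 kHz.
4.2 kHz ≤ fs/2 = 7.2 kHz, appears at 4.2 kHz.
39 kHz and 47.4 kHz both map to 4.2 kHz.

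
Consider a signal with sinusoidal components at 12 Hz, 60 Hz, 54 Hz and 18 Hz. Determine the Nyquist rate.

120 Hz

Highest-frequency component: 60 Hz.
Nyquist rate = 2 × 60 Hz = 120 Hz.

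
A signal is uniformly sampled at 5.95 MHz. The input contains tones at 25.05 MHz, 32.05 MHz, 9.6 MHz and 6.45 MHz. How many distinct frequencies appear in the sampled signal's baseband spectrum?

fs/2 = 2.975 MHz.
25.05 MHz mod fs = 1.25 MHz.
1.25 MHz ≤ fs/2 = 2.975 MHz, appears at 1.25 MHz.
32.05 MHz mod fs = 2.3 MHz.
2.3 MHz ≤ fs/2 = 2.975 MHz, appears at 2.3 MHz.
9.6 MHz mod fs = 3.65 MHz.
3.65 MHz > fs/2 = 2.975 MHz, folds to fs − 3.65 MHz = 2.3 MHz.
6.45 MHz mod fs = 0.5 MHz.
0.5 MHz ≤ fs/2 = 2.975 MHz, appears at 0.5 MHz.
Distinct values: {0.5 MHz, 1.25 MHz, 2.3 MHz} → 3.

3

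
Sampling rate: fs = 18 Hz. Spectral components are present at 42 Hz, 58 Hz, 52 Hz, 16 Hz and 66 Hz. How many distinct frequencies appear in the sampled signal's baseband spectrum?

3

fs/2 = 9 Hz.
42 Hz mod fs = 6 Hz.
6 Hz ≤ fs/2 = 9 Hz, appears at 6 Hz.
58 Hz mod fs = 4 Hz.
4 Hz ≤ fs/2 = 9 Hz, appears at 4 Hz.
52 Hz mod fs = 16 Hz.
16 Hz > fs/2 = 9 Hz, folds to fs − 16 Hz = 2 Hz.
16 Hz > fs/2 = 9 Hz, folds to fs − 16 Hz = 2 Hz.
66 Hz mod fs = 12 Hz.
12 Hz > fs/2 = 9 Hz, folds to fs − 12 Hz = 6 Hz.
Distinct values: {2 Hz, 4 Hz, 6 Hz} → 3.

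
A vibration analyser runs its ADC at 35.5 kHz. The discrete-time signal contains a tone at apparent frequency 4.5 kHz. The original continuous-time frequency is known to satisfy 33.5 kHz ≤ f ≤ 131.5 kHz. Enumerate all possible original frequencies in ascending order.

Frequencies that alias to 4.5 kHz are k·fs ± 4.5 kHz for integer k ≥ 0.
k=0: 4.5 kHz.
k=1: 31 kHz, 40 kHz.
k=2: 66.5 kHz, 75.5 kHz.
k=3: 102 kHz, 111 kHz.
k=4: 137.5 kHz, 146.5 kHz.
Within [33.5 kHz, 131.5 kHz]: 40 kHz, 66.5 kHz, 75.5 kHz, 102 kHz, 111 kHz.

40 kHz, 66.5 kHz, 75.5 kHz, 102 kHz, 111 kHz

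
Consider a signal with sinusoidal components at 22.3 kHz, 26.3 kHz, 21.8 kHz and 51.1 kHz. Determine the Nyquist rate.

Highest-frequency component: 51.1 kHz.
Nyquist rate = 2 × 51.1 kHz = 102.2 kHz.

102.2 kHz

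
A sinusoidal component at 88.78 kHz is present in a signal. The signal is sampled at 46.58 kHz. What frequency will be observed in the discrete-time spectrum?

88.78 kHz mod fs = 42.2 kHz.
42.2 kHz > fs/2 = 23.29 kHz, folds to fs − 42.2 kHz = 4.38 kHz.

4.38 kHz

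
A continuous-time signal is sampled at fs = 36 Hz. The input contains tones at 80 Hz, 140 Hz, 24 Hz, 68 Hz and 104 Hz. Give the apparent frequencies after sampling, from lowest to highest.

4 Hz, 8 Hz, 12 Hz

fs/2 = 18 Hz.
80 Hz mod fs = 8 Hz.
8 Hz ≤ fs/2 = 18 Hz, appears at 8 Hz.
140 Hz mod fs = 32 Hz.
32 Hz > fs/2 = 18 Hz, folds to fs − 32 Hz = 4 Hz.
24 Hz > fs/2 = 18 Hz, folds to fs − 24 Hz = 12 Hz.
68 Hz mod fs = 32 Hz.
32 Hz > fs/2 = 18 Hz, folds to fs − 32 Hz = 4 Hz.
104 Hz mod fs = 32 Hz.
32 Hz > fs/2 = 18 Hz, folds to fs − 32 Hz = 4 Hz.
Distinct values: {4 Hz, 8 Hz, 12 Hz}.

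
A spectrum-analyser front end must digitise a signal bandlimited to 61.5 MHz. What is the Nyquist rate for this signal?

123 MHz

Nyquist rate = 2 × 61.5 MHz = 123 MHz.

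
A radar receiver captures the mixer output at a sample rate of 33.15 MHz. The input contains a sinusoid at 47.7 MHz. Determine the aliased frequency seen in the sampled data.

47.7 MHz mod fs = 14.55 MHz.
14.55 MHz ≤ fs/2 = 16.575 MHz, appears at 14.55 MHz.

14.55 MHz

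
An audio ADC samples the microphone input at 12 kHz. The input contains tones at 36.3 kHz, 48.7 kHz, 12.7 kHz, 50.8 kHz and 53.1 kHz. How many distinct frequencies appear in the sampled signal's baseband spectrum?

fs/2 = 6 kHz.
36.3 kHz mod fs = 0.3 kHz.
0.3 kHz ≤ fs/2 = 6 kHz, appears at 0.3 kHz.
48.7 kHz mod fs = 0.7 kHz.
0.7 kHz ≤ fs/2 = 6 kHz, appears at 0.7 kHz.
12.7 kHz mod fs = 0.7 kHz.
0.7 kHz ≤ fs/2 = 6 kHz, appears at 0.7 kHz.
50.8 kHz mod fs = 2.8 kHz.
2.8 kHz ≤ fs/2 = 6 kHz, appears at 2.8 kHz.
53.1 kHz mod fs = 5.1 kHz.
5.1 kHz ≤ fs/2 = 6 kHz, appears at 5.1 kHz.
Distinct values: {0.3 kHz, 0.7 kHz, 2.8 kHz, 5.1 kHz} → 4.

4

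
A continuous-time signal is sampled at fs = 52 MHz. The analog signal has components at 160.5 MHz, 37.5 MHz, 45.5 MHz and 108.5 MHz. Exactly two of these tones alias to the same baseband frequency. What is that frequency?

4.5 MHz

fs/2 = 26 MHz.
160.5 MHz mod fs = 4.5 MHz.
4.5 MHz ≤ fs/2 = 26 MHz, appears at 4.5 MHz.
37.5 MHz > fs/2 = 26 MHz, folds to fs − 37.5 MHz = 14.5 MHz.
45.5 MHz > fs/2 = 26 MHz, folds to fs − 45.5 MHz = 6.5 MHz.
108.5 MHz mod fs = 4.5 MHz.
4.5 MHz ≤ fs/2 = 26 MHz, appears at 4.5 MHz.
108.5 MHz and 160.5 MHz both map to 4.5 MHz.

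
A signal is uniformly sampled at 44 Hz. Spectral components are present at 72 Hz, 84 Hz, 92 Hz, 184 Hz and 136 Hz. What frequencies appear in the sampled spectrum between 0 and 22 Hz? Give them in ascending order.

fs/2 = 22 Hz.
72 Hz mod fs = 28 Hz.
28 Hz > fs/2 = 22 Hz, folds to fs − 28 Hz = 16 Hz.
84 Hz mod fs = 40 Hz.
40 Hz > fs/2 = 22 Hz, folds to fs − 40 Hz = 4 Hz.
92 Hz mod fs = 4 Hz.
4 Hz ≤ fs/2 = 22 Hz, appears at 4 Hz.
184 Hz mod fs = 8 Hz.
8 Hz ≤ fs/2 = 22 Hz, appears at 8 Hz.
136 Hz mod fs = 4 Hz.
4 Hz ≤ fs/2 = 22 Hz, appears at 4 Hz.
Distinct values: {4 Hz, 8 Hz, 16 Hz}.

4 Hz, 8 Hz, 16 Hz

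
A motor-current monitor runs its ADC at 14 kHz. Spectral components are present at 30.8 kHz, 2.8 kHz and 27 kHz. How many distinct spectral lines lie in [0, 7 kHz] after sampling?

2

fs/2 = 7 kHz.
30.8 kHz mod fs = 2.8 kHz.
2.8 kHz ≤ fs/2 = 7 kHz, appears at 2.8 kHz.
2.8 kHz ≤ fs/2 = 7 kHz, passes unchanged.
27 kHz mod fs = 13 kHz.
13 kHz > fs/2 = 7 kHz, folds to fs − 13 kHz = 1 kHz.
Distinct values: {1 kHz, 2.8 kHz} → 2.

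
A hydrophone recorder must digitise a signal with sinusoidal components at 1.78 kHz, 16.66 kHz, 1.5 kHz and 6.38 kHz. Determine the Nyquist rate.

33.32 kHz

Highest-frequency component: 16.66 kHz.
Nyquist rate = 2 × 16.66 kHz = 33.32 kHz.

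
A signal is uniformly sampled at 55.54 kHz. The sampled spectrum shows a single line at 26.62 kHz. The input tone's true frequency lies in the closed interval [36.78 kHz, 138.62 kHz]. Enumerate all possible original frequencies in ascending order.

82.16 kHz, 84.46 kHz, 137.7 kHz

Frequencies that alias to 26.62 kHz are k·fs ± 26.62 kHz for integer k ≥ 0.
k=0: 26.62 kHz.
k=1: 28.92 kHz, 82.16 kHz.
k=2: 84.46 kHz, 137.7 kHz.
k=3: 140 kHz, 193.24 kHz.
Within [36.78 kHz, 138.62 kHz]: 82.16 kHz, 84.46 kHz, 137.7 kHz.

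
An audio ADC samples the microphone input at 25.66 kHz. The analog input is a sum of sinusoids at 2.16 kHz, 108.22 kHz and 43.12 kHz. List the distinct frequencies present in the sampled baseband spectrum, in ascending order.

2.16 kHz, 5.58 kHz, 8.2 kHz

fs/2 = 12.83 kHz.
2.16 kHz ≤ fs/2 = 12.83 kHz, passes unchanged.
108.22 kHz mod fs = 5.58 kHz.
5.58 kHz ≤ fs/2 = 12.83 kHz, appears at 5.58 kHz.
43.12 kHz mod fs = 17.46 kHz.
17.46 kHz > fs/2 = 12.83 kHz, folds to fs − 17.46 kHz = 8.2 kHz.
Distinct values: {2.16 kHz, 5.58 kHz, 8.2 kHz}.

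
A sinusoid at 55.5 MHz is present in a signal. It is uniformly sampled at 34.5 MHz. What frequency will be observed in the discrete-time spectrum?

55.5 MHz mod fs = 21 MHz.
21 MHz > fs/2 = 17.25 MHz, folds to fs − 21 MHz = 13.5 MHz.

13.5 MHz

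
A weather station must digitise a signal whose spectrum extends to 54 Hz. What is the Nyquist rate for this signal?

Nyquist rate = 2 × 54 Hz = 108 Hz.

108 Hz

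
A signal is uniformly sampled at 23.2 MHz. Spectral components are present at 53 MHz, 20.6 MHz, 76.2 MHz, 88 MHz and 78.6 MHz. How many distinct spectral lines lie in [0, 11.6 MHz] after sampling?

fs/2 = 11.6 MHz.
53 MHz mod fs = 6.6 MHz.
6.6 MHz ≤ fs/2 = 11.6 MHz, appears at 6.6 MHz.
20.6 MHz > fs/2 = 11.6 MHz, folds to fs − 20.6 MHz = 2.6 MHz.
76.2 MHz mod fs = 6.6 MHz.
6.6 MHz ≤ fs/2 = 11.6 MHz, appears at 6.6 MHz.
88 MHz mod fs = 18.4 MHz.
18.4 MHz > fs/2 = 11.6 MHz, folds to fs − 18.4 MHz = 4.8 MHz.
78.6 MHz mod fs = 9 MHz.
9 MHz ≤ fs/2 = 11.6 MHz, appears at 9 MHz.
Distinct values: {2.6 MHz, 4.8 MHz, 6.6 MHz, 9 MHz} → 4.

4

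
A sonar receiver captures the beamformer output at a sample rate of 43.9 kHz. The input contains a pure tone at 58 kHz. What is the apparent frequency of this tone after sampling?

14.1 kHz

58 kHz mod fs = 14.1 kHz.
14.1 kHz ≤ fs/2 = 21.95 kHz, appears at 14.1 kHz.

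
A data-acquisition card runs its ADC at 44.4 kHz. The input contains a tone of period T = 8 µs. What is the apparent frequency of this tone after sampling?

8.2 kHz

T = 8 µs → f = 1/T = 125 kHz.
125 kHz mod fs = 36.2 kHz.
36.2 kHz > fs/2 = 22.2 kHz, folds to fs − 36.2 kHz = 8.2 kHz.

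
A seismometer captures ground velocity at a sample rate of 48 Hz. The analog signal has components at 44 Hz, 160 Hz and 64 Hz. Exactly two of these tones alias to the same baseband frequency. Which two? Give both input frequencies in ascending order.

fs/2 = 24 Hz.
44 Hz > fs/2 = 24 Hz, folds to fs − 44 Hz = 4 Hz.
160 Hz mod fs = 16 Hz.
16 Hz ≤ fs/2 = 24 Hz, appears at 16 Hz.
64 Hz mod fs = 16 Hz.
16 Hz ≤ fs/2 = 24 Hz, appears at 16 Hz.
64 Hz and 160 Hz both map to 16 Hz.

64 Hz, 160 Hz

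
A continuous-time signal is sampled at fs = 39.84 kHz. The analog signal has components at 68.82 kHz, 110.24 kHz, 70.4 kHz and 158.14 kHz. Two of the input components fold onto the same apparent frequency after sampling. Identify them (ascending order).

70.4 kHz, 110.24 kHz

fs/2 = 19.92 kHz.
68.82 kHz mod fs = 28.98 kHz.
28.98 kHz > fs/2 = 19.92 kHz, folds to fs − 28.98 kHz = 10.86 kHz.
110.24 kHz mod fs = 30.56 kHz.
30.56 kHz > fs/2 = 19.92 kHz, folds to fs − 30.56 kHz = 9.28 kHz.
70.4 kHz mod fs = 30.56 kHz.
30.56 kHz > fs/2 = 19.92 kHz, folds to fs − 30.56 kHz = 9.28 kHz.
158.14 kHz mod fs = 38.62 kHz.
38.62 kHz > fs/2 = 19.92 kHz, folds to fs − 38.62 kHz = 1.22 kHz.
70.4 kHz and 110.24 kHz both map to 9.28 kHz.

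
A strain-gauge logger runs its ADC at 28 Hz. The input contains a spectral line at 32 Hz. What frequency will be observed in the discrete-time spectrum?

4 Hz

32 Hz mod fs = 4 Hz.
4 Hz ≤ fs/2 = 14 Hz, appears at 4 Hz.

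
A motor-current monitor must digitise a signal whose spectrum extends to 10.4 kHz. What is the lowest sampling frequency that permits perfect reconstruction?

Nyquist rate = 2 × 10.4 kHz = 20.8 kHz.

20.8 kHz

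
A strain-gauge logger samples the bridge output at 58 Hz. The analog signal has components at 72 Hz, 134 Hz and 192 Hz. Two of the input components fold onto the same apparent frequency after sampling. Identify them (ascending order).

134 Hz, 192 Hz

fs/2 = 29 Hz.
72 Hz mod fs = 14 Hz.
14 Hz ≤ fs/2 = 29 Hz, appears at 14 Hz.
134 Hz mod fs = 18 Hz.
18 Hz ≤ fs/2 = 29 Hz, appears at 18 Hz.
192 Hz mod fs = 18 Hz.
18 Hz ≤ fs/2 = 29 Hz, appears at 18 Hz.
134 Hz and 192 Hz both map to 18 Hz.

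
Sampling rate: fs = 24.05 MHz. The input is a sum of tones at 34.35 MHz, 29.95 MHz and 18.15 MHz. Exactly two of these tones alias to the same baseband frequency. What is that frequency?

fs/2 = 12.025 MHz.
34.35 MHz mod fs = 10.3 MHz.
10.3 MHz ≤ fs/2 = 12.025 MHz, appears at 10.3 MHz.
29.95 MHz mod fs = 5.9 MHz.
5.9 MHz ≤ fs/2 = 12.025 MHz, appears at 5.9 MHz.
18.15 MHz > fs/2 = 12.025 MHz, folds to fs − 18.15 MHz = 5.9 MHz.
18.15 MHz and 29.95 MHz both map to 5.9 MHz.

5.9 MHz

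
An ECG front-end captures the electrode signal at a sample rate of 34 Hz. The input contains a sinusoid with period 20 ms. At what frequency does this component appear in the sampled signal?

16 Hz

T = 20 ms → f = 1/T = 50 Hz.
50 Hz mod fs = 16 Hz.
16 Hz ≤ fs/2 = 17 Hz, appears at 16 Hz.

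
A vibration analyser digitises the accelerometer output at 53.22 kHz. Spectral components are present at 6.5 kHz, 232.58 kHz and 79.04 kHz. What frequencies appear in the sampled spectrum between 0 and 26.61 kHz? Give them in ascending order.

6.5 kHz, 19.7 kHz, 25.82 kHz

fs/2 = 26.61 kHz.
6.5 kHz ≤ fs/2 = 26.61 kHz, passes unchanged.
232.58 kHz mod fs = 19.7 kHz.
19.7 kHz ≤ fs/2 = 26.61 kHz, appears at 19.7 kHz.
79.04 kHz mod fs = 25.82 kHz.
25.82 kHz ≤ fs/2 = 26.61 kHz, appears at 25.82 kHz.
Distinct values: {6.5 kHz, 19.7 kHz, 25.82 kHz}.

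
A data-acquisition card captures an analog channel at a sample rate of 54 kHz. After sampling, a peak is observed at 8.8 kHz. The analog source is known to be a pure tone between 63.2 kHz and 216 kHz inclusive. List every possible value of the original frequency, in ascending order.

Frequencies that alias to 8.8 kHz are k·fs ± 8.8 kHz for integer k ≥ 0.
k=0: 8.8 kHz.
k=1: 45.2 kHz, 62.8 kHz.
k=2: 99.2 kHz, 116.8 kHz.
k=3: 153.2 kHz, 170.8 kHz.
k=4: 207.2 kHz, 224.8 kHz.
k=5: 261.2 kHz, 278.8 kHz.
Within [63.2 kHz, 216 kHz]: 99.2 kHz, 116.8 kHz, 153.2 kHz, 170.8 kHz, 207.2 kHz.

99.2 kHz, 116.8 kHz, 153.2 kHz, 170.8 kHz, 207.2 kHz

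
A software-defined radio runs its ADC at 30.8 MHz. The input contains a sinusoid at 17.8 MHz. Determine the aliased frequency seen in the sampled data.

17.8 MHz > fs/2 = 15.4 MHz, folds to fs − 17.8 MHz = 13 MHz.

13 MHz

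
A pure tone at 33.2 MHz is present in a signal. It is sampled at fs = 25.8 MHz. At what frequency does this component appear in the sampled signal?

33.2 MHz mod fs = 7.4 MHz.
7.4 MHz ≤ fs/2 = 12.9 MHz, appears at 7.4 MHz.

7.4 MHz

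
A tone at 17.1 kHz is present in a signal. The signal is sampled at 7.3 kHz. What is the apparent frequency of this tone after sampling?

17.1 kHz mod fs = 2.5 kHz.
2.5 kHz ≤ fs/2 = 3.65 kHz, appears at 2.5 kHz.

2.5 kHz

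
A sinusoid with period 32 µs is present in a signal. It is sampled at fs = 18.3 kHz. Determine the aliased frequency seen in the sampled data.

5.35 kHz

T = 32 µs → f = 1/T = 31.25 kHz.
31.25 kHz mod fs = 12.95 kHz.
12.95 kHz > fs/2 = 9.15 kHz, folds to fs − 12.95 kHz = 5.35 kHz.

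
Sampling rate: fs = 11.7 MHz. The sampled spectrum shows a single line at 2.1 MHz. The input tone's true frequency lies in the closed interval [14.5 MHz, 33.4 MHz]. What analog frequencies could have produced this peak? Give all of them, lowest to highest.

21.3 MHz, 25.5 MHz, 33 MHz

Frequencies that alias to 2.1 MHz are k·fs ± 2.1 MHz for integer k ≥ 0.
k=0: 2.1 MHz.
k=1: 9.6 MHz, 13.8 MHz.
k=2: 21.3 MHz, 25.5 MHz.
k=3: 33 MHz, 37.2 MHz.
k=4: 44.7 MHz, 48.9 MHz.
Within [14.5 MHz, 33.4 MHz]: 21.3 MHz, 25.5 MHz, 33 MHz.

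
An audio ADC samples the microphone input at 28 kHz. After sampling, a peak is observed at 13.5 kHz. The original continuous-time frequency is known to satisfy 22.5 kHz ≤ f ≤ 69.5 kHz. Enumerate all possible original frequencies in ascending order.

41.5 kHz, 42.5 kHz, 69.5 kHz

Frequencies that alias to 13.5 kHz are k·fs ± 13.5 kHz for integer k ≥ 0.
k=0: 13.5 kHz.
k=1: 14.5 kHz, 41.5 kHz.
k=2: 42.5 kHz, 69.5 kHz.
k=3: 70.5 kHz, 97.5 kHz.
Within [22.5 kHz, 69.5 kHz]: 41.5 kHz, 42.5 kHz, 69.5 kHz.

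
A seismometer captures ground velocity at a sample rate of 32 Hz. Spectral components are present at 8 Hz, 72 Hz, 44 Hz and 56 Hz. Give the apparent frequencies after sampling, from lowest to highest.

fs/2 = 16 Hz.
8 Hz ≤ fs/2 = 16 Hz, passes unchanged.
72 Hz mod fs = 8 Hz.
8 Hz ≤ fs/2 = 16 Hz, appears at 8 Hz.
44 Hz mod fs = 12 Hz.
12 Hz ≤ fs/2 = 16 Hz, appears at 12 Hz.
56 Hz mod fs = 24 Hz.
24 Hz > fs/2 = 16 Hz, folds to fs − 24 Hz = 8 Hz.
Distinct values: {8 Hz, 12 Hz}.

8 Hz, 12 Hz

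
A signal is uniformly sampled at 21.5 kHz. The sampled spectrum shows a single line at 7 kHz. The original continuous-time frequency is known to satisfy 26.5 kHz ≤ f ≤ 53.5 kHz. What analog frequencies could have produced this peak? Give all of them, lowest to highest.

Frequencies that alias to 7 kHz are k·fs ± 7 kHz for integer k ≥ 0.
k=0: 7 kHz.
k=1: 14.5 kHz, 28.5 kHz.
k=2: 36 kHz, 50 kHz.
k=3: 57.5 kHz, 71.5 kHz.
Within [26.5 kHz, 53.5 kHz]: 28.5 kHz, 36 kHz, 50 kHz.

28.5 kHz, 36 kHz, 50 kHz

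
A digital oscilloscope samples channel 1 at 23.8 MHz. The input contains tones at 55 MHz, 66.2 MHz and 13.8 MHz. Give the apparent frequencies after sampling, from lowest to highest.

5.2 MHz, 7.4 MHz, 10 MHz

fs/2 = 11.9 MHz.
55 MHz mod fs = 7.4 MHz.
7.4 MHz ≤ fs/2 = 11.9 MHz, appears at 7.4 MHz.
66.2 MHz mod fs = 18.6 MHz.
18.6 MHz > fs/2 = 11.9 MHz, folds to fs − 18.6 MHz = 5.2 MHz.
13.8 MHz > fs/2 = 11.9 MHz, folds to fs − 13.8 MHz = 10 MHz.
Distinct values: {5.2 MHz, 7.4 MHz, 10 MHz}.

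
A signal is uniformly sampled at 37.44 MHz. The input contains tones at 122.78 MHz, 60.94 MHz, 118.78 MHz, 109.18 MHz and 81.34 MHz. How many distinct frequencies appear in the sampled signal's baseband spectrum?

fs/2 = 18.72 MHz.
122.78 MHz mod fs = 10.46 MHz.
10.46 MHz ≤ fs/2 = 18.72 MHz, appears at 10.46 MHz.
60.94 MHz mod fs = 23.5 MHz.
23.5 MHz > fs/2 = 18.72 MHz, folds to fs − 23.5 MHz = 13.94 MHz.
118.78 MHz mod fs = 6.46 MHz.
6.46 MHz ≤ fs/2 = 18.72 MHz, appears at 6.46 MHz.
109.18 MHz mod fs = 34.3 MHz.
34.3 MHz > fs/2 = 18.72 MHz, folds to fs − 34.3 MHz = 3.14 MHz.
81.34 MHz mod fs = 6.46 MHz.
6.46 MHz ≤ fs/2 = 18.72 MHz, appears at 6.46 MHz.
Distinct values: {3.14 MHz, 6.46 MHz, 10.46 MHz, 13.94 MHz} → 4.

4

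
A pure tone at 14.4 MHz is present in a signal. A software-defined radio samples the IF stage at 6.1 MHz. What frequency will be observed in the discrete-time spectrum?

2.2 MHz

14.4 MHz mod fs = 2.2 MHz.
2.2 MHz ≤ fs/2 = 3.05 MHz, appears at 2.2 MHz.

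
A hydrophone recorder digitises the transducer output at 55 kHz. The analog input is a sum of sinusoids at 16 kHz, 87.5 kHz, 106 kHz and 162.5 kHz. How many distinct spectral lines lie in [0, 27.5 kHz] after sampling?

fs/2 = 27.5 kHz.
16 kHz ≤ fs/2 = 27.5 kHz, passes unchanged.
87.5 kHz mod fs = 32.5 kHz.
32.5 kHz > fs/2 = 27.5 kHz, folds to fs − 32.5 kHz = 22.5 kHz.
106 kHz mod fs = 51 kHz.
51 kHz > fs/2 = 27.5 kHz, folds to fs − 51 kHz = 4 kHz.
162.5 kHz mod fs = 52.5 kHz.
52.5 kHz > fs/2 = 27.5 kHz, folds to fs − 52.5 kHz = 2.5 kHz.
Distinct values: {2.5 kHz, 4 kHz, 16 kHz, 22.5 kHz} → 4.

4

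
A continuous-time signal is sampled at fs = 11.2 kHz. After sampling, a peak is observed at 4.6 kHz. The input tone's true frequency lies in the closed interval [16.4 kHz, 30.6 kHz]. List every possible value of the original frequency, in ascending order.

17.8 kHz, 27 kHz, 29 kHz

Frequencies that alias to 4.6 kHz are k·fs ± 4.6 kHz for integer k ≥ 0.
k=0: 4.6 kHz.
k=1: 6.6 kHz, 15.8 kHz.
k=2: 17.8 kHz, 27 kHz.
k=3: 29 kHz, 38.2 kHz.
k=4: 40.2 kHz, 49.4 kHz.
Within [16.4 kHz, 30.6 kHz]: 17.8 kHz, 27 kHz, 29 kHz.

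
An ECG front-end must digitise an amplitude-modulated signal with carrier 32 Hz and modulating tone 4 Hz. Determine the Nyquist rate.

AM sidebands sit at fc ± fm = 28 Hz and 36 Hz.
Highest-frequency component: 36 Hz.
Nyquist rate = 2 × 36 Hz = 72 Hz.

72 Hz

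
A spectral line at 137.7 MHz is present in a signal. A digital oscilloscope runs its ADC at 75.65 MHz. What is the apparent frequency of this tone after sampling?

13.6 MHz

137.7 MHz mod fs = 62.05 MHz.
62.05 MHz > fs/2 = 37.825 MHz, folds to fs − 62.05 MHz = 13.6 MHz.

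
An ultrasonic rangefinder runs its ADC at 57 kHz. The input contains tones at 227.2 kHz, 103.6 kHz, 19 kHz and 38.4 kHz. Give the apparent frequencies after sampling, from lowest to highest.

fs/2 = 28.5 kHz.
227.2 kHz mod fs = 56.2 kHz.
56.2 kHz > fs/2 = 28.5 kHz, folds to fs − 56.2 kHz = 0.8 kHz.
103.6 kHz mod fs = 46.6 kHz.
46.6 kHz > fs/2 = 28.5 kHz, folds to fs − 46.6 kHz = 10.4 kHz.
19 kHz ≤ fs/2 = 28.5 kHz, passes unchanged.
38.4 kHz > fs/2 = 28.5 kHz, folds to fs − 38.4 kHz = 18.6 kHz.
Distinct values: {0.8 kHz, 10.4 kHz, 18.6 kHz, 19 kHz}.

0.8 kHz, 10.4 kHz, 18.6 kHz, 19 kHz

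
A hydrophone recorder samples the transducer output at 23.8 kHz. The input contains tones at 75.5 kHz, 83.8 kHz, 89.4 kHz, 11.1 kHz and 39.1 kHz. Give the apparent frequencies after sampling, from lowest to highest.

fs/2 = 11.9 kHz.
75.5 kHz mod fs = 4.1 kHz.
4.1 kHz ≤ fs/2 = 11.9 kHz, appears at 4.1 kHz.
83.8 kHz mod fs = 12.4 kHz.
12.4 kHz > fs/2 = 11.9 kHz, folds to fs − 12.4 kHz = 11.4 kHz.
89.4 kHz mod fs = 18 kHz.
18 kHz > fs/2 = 11.9 kHz, folds to fs − 18 kHz = 5.8 kHz.
11.1 kHz ≤ fs/2 = 11.9 kHz, passes unchanged.
39.1 kHz mod fs = 15.3 kHz.
15.3 kHz > fs/2 = 11.9 kHz, folds to fs − 15.3 kHz = 8.5 kHz.
Distinct values: {4.1 kHz, 5.8 kHz, 8.5 kHz, 11.1 kHz, 11.4 kHz}.

4.1 kHz, 5.8 kHz, 8.5 kHz, 11.1 kHz, 11.4 kHz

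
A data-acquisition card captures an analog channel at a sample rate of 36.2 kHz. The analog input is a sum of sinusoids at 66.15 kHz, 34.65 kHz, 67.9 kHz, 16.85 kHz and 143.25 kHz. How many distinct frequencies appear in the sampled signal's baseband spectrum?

4

fs/2 = 18.1 kHz.
66.15 kHz mod fs = 29.95 kHz.
29.95 kHz > fs/2 = 18.1 kHz, folds to fs − 29.95 kHz = 6.25 kHz.
34.65 kHz > fs/2 = 18.1 kHz, folds to fs − 34.65 kHz = 1.55 kHz.
67.9 kHz mod fs = 31.7 kHz.
31.7 kHz > fs/2 = 18.1 kHz, folds to fs − 31.7 kHz = 4.5 kHz.
16.85 kHz ≤ fs/2 = 18.1 kHz, passes unchanged.
143.25 kHz mod fs = 34.65 kHz.
34.65 kHz > fs/2 = 18.1 kHz, folds to fs − 34.65 kHz = 1.55 kHz.
Distinct values: {1.55 kHz, 4.5 kHz, 6.25 kHz, 16.85 kHz} → 4.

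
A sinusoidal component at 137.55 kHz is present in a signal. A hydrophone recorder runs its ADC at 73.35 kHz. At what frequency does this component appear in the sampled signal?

9.15 kHz

137.55 kHz mod fs = 64.2 kHz.
64.2 kHz > fs/2 = 36.675 kHz, folds to fs − 64.2 kHz = 9.15 kHz.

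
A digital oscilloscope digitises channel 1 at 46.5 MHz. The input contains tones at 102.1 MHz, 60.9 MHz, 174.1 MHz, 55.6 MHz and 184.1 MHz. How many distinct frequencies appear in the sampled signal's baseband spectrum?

fs/2 = 23.25 MHz.
102.1 MHz mod fs = 9.1 MHz.
9.1 MHz ≤ fs/2 = 23.25 MHz, appears at 9.1 MHz.
60.9 MHz mod fs = 14.4 MHz.
14.4 MHz ≤ fs/2 = 23.25 MHz, appears at 14.4 MHz.
174.1 MHz mod fs = 34.6 MHz.
34.6 MHz > fs/2 = 23.25 MHz, folds to fs − 34.6 MHz = 11.9 MHz.
55.6 MHz mod fs = 9.1 MHz.
9.1 MHz ≤ fs/2 = 23.25 MHz, appears at 9.1 MHz.
184.1 MHz mod fs = 44.6 MHz.
44.6 MHz > fs/2 = 23.25 MHz, folds to fs − 44.6 MHz = 1.9 MHz.
Distinct values: {1.9 MHz, 9.1 MHz, 11.9 MHz, 14.4 MHz} → 4.

4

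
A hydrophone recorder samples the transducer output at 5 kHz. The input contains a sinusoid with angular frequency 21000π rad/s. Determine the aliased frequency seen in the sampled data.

ω = 21000π rad/s → f = ω/(2π) = 10500 Hz = 10.5 kHz.
10.5 kHz mod fs = 0.5 kHz.
0.5 kHz ≤ fs/2 = 2.5 kHz, appears at 0.5 kHz.

0.5 kHz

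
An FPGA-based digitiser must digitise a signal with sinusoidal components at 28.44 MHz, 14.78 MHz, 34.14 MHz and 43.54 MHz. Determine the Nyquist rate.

Highest-frequency component: 43.54 MHz.
Nyquist rate = 2 × 43.54 MHz = 87.08 MHz.

87.08 MHz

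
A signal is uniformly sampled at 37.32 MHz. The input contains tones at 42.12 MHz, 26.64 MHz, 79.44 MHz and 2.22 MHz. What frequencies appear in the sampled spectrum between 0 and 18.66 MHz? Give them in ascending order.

fs/2 = 18.66 MHz.
42.12 MHz mod fs = 4.8 MHz.
4.8 MHz ≤ fs/2 = 18.66 MHz, appears at 4.8 MHz.
26.64 MHz > fs/2 = 18.66 MHz, folds to fs − 26.64 MHz = 10.68 MHz.
79.44 MHz mod fs = 4.8 MHz.
4.8 MHz ≤ fs/2 = 18.66 MHz, appears at 4.8 MHz.
2.22 MHz ≤ fs/2 = 18.66 MHz, passes unchanged.
Distinct values: {2.22 MHz, 4.8 MHz, 10.68 MHz}.

2.22 MHz, 4.8 MHz, 10.68 MHz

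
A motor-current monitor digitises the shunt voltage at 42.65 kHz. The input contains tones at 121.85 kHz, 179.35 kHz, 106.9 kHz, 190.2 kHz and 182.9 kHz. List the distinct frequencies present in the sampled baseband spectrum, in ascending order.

fs/2 = 21.325 kHz.
121.85 kHz mod fs = 36.55 kHz.
36.55 kHz > fs/2 = 21.325 kHz, folds to fs − 36.55 kHz = 6.1 kHz.
179.35 kHz mod fs = 8.75 kHz.
8.75 kHz ≤ fs/2 = 21.325 kHz, appears at 8.75 kHz.
106.9 kHz mod fs = 21.6 kHz.
21.6 kHz > fs/2 = 21.325 kHz, folds to fs − 21.6 kHz = 21.05 kHz.
190.2 kHz mod fs = 19.6 kHz.
19.6 kHz ≤ fs/2 = 21.325 kHz, appears at 19.6 kHz.
182.9 kHz mod fs = 12.3 kHz.
12.3 kHz ≤ fs/2 = 21.325 kHz, appears at 12.3 kHz.
Distinct values: {6.1 kHz, 8.75 kHz, 12.3 kHz, 19.6 kHz, 21.05 kHz}.

6.1 kHz, 8.75 kHz, 12.3 kHz, 19.6 kHz, 21.05 kHz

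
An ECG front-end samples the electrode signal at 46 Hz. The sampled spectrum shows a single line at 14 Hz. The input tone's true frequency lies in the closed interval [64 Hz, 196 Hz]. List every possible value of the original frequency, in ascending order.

Frequencies that alias to 14 Hz are k·fs ± 14 Hz for integer k ≥ 0.
k=0: 14 Hz.
k=1: 32 Hz, 60 Hz.
k=2: 78 Hz, 106 Hz.
k=3: 124 Hz, 152 Hz.
k=4: 170 Hz, 198 Hz.
k=5: 216 Hz, 244 Hz.
Within [64 Hz, 196 Hz]: 78 Hz, 106 Hz, 124 Hz, 152 Hz, 170 Hz.

78 Hz, 106 Hz, 124 Hz, 152 Hz, 170 Hz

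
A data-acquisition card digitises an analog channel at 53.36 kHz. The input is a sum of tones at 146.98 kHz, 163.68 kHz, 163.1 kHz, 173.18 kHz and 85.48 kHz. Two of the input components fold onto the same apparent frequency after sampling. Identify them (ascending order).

fs/2 = 26.68 kHz.
146.98 kHz mod fs = 40.26 kHz.
40.26 kHz > fs/2 = 26.68 kHz, folds to fs − 40.26 kHz = 13.1 kHz.
163.68 kHz mod fs = 3.6 kHz.
3.6 kHz ≤ fs/2 = 26.68 kHz, appears at 3.6 kHz.
163.1 kHz mod fs = 3.02 kHz.
3.02 kHz ≤ fs/2 = 26.68 kHz, appears at 3.02 kHz.
173.18 kHz mod fs = 13.1 kHz.
13.1 kHz ≤ fs/2 = 26.68 kHz, appears at 13.1 kHz.
85.48 kHz mod fs = 32.12 kHz.
32.12 kHz > fs/2 = 26.68 kHz, folds to fs − 32.12 kHz = 21.24 kHz.
146.98 kHz and 173.18 kHz both map to 13.1 kHz.

146.98 kHz, 173.18 kHz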